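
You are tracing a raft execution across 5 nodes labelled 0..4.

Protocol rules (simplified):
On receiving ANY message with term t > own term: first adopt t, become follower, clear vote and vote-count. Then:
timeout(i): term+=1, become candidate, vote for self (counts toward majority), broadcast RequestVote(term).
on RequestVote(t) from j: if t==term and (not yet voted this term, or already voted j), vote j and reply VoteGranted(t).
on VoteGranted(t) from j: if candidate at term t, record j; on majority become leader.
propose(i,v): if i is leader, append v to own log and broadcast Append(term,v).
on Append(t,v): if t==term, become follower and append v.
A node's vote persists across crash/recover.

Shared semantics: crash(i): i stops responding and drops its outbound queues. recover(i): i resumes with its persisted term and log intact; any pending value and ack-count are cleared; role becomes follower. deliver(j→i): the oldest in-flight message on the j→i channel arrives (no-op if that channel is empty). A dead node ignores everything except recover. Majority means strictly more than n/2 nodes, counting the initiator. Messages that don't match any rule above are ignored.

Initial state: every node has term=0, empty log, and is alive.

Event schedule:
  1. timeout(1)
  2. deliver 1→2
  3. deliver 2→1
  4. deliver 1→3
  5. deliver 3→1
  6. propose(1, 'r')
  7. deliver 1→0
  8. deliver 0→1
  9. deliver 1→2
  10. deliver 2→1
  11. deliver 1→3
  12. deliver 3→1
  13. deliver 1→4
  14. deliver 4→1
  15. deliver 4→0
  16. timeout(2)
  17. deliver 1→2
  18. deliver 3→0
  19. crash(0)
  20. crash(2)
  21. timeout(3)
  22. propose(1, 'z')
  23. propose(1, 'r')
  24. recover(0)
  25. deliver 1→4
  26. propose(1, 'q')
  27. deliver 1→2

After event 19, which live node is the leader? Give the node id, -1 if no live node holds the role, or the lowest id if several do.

1

1. timeout(1):  <1:cand t1 ->
2. deliver 1→2:  <2:foll t1 ->
3. deliver 2→1:  nop
4. deliver 1→3:  <3:foll t1 ->
5. deliver 3→1:  <1:lead t1 ->
6. propose(1,'r'):  <1:lead t1 r>
7. deliver 1→0:  <0:foll t1 ->
8. deliver 0→1:  nop
9. deliver 1→2:  <2:foll t1 r>
10. deliver 2→1:  nop
11. deliver 1→3:  <3:foll t1 r>
12. deliver 3→1:  nop
13. deliver 1→4:  <4:foll t1 ->
14. deliver 4→1:  nop
15. deliver 4→0:  nop
16. timeout(2):  <2:cand t2 r>
17. deliver 1→2:  nop
18. deliver 3→0:  nop
19. crash(0):  <0:✗foll t1 ->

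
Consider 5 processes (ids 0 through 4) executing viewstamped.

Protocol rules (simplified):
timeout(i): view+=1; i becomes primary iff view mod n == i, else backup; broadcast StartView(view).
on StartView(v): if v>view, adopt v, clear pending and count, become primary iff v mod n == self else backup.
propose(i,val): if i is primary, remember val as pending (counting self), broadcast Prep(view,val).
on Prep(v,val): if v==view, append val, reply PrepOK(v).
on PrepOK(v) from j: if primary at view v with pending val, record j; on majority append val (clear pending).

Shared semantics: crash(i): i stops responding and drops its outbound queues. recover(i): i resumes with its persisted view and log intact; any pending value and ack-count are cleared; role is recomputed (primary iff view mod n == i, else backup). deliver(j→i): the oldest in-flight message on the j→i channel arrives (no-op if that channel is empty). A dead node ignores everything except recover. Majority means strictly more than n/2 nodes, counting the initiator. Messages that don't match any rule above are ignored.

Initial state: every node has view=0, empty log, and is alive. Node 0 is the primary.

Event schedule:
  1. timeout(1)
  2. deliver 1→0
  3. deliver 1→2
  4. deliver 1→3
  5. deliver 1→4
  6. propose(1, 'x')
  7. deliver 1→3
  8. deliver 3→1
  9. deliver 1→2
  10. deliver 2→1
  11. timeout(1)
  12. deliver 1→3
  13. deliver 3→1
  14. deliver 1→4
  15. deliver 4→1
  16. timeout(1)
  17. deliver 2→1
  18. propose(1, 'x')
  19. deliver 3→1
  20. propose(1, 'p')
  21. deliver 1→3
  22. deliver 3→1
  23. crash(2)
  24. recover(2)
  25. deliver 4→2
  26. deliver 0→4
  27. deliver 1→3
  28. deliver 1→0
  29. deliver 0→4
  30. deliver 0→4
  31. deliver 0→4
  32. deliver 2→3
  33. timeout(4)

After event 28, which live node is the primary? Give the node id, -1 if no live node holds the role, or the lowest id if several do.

3

after 1 — timeout(1): n1:prim/v1/[-]
after 2 — deliver 1→0: n0:back/v1/[-]
after 3 — deliver 1→2: n2:back/v1/[-]
after 4 — deliver 1→3: n3:back/v1/[-]
after 5 — deliver 1→4: n4:back/v1/[-]
after 6 — propose(1,'x'): ·
after 7 — deliver 1→3: n3:back/v1/[x]
after 8 — deliver 3→1: ·
after 9 — deliver 1→2: n2:back/v1/[x]
after 10 — deliver 2→1: n1:prim/v1/[x]
after 11 — timeout(1): n1:back/v2/[x]
after 12 — deliver 1→3: n3:back/v2/[x]
after 13 — deliver 3→1: ·
after 14 — deliver 1→4: n4:back/v1/[x]
after 15 — deliver 4→1: ·
after 16 — timeout(1): n1:back/v3/[x]
after 17 — deliver 2→1: ·
after 18 — propose(1,'x'): ·
after 19 — deliver 3→1: ·
after 20 — propose(1,'p'): ·
after 21 — deliver 1→3: n3:prim/v3/[x]
after 22 — deliver 3→1: ·
after 23 — crash(2): n2:✗back/v1/[x]
after 24 — recover(2): n2:back/v1/[x]
after 25 — deliver 4→2: ·
after 26 — deliver 0→4: ·
after 27 — deliver 1→3: ·
after 28 — deliver 1→0: n0:back/v1/[x]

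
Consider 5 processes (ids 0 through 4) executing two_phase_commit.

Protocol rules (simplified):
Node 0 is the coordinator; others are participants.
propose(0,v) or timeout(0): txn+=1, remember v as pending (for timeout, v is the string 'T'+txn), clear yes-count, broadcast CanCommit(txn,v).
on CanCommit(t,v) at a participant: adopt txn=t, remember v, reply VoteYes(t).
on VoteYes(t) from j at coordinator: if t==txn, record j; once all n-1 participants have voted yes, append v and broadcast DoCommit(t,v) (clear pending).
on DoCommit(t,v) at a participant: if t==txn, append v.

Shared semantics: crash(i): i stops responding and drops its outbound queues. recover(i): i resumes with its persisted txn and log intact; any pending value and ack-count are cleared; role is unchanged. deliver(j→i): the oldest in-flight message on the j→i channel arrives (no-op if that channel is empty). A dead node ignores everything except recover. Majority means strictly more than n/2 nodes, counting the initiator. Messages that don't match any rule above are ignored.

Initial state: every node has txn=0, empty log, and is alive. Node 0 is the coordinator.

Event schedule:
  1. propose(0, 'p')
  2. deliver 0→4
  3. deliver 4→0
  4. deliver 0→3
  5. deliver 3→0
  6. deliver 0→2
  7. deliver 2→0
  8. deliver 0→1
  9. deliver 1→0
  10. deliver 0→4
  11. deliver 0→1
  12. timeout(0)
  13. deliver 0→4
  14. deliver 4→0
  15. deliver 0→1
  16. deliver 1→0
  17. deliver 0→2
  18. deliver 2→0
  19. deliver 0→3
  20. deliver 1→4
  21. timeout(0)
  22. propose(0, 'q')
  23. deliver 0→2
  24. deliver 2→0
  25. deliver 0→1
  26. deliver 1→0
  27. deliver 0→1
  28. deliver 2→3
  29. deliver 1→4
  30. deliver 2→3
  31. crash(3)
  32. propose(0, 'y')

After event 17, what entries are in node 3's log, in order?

empty

1. propose(0,'p'):  <0:coor t1 ->
2. deliver 0→4:  <4:part t1 ->
3. deliver 4→0:  nop
4. deliver 0→3:  <3:part t1 ->
5. deliver 3→0:  nop
6. deliver 0→2:  <2:part t1 ->
7. deliver 2→0:  nop
8. deliver 0→1:  <1:part t1 ->
9. deliver 1→0:  <0:coor t1 p>
10. deliver 0→4:  <4:part t1 p>
11. deliver 0→1:  <1:part t1 p>
12. timeout(0):  <0:coor t2 p>
13. deliver 0→4:  <4:part t2 p>
14. deliver 4→0:  nop
15. deliver 0→1:  <1:part t2 p>
16. deliver 1→0:  nop
17. deliver 0→2:  <2:part t1 p>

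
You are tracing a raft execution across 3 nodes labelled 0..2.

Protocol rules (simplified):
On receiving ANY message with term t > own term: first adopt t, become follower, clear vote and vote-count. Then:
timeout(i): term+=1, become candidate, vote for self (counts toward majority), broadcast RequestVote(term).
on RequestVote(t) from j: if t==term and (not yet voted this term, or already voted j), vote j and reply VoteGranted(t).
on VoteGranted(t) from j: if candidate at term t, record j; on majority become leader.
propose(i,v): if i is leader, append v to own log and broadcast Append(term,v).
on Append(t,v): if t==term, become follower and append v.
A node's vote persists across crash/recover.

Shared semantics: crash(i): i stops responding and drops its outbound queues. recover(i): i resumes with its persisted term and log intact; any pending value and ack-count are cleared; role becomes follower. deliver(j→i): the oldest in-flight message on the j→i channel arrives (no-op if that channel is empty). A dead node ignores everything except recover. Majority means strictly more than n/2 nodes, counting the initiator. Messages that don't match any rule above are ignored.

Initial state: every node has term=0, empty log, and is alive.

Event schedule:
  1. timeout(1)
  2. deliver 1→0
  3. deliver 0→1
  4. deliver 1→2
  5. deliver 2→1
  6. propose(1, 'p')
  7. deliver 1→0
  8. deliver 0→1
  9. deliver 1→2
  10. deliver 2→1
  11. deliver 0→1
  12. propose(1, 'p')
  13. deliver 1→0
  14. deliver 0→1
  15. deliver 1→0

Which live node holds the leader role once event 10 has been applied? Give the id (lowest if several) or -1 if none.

1

after 1 — timeout(1): n1:cand/t1/[-]
after 2 — deliver 1→0: n0:foll/t1/[-]
after 3 — deliver 0→1: n1:lead/t1/[-]
after 4 — deliver 1→2: n2:foll/t1/[-]
after 5 — deliver 2→1: ·
after 6 — propose(1,'p'): n1:lead/t1/[p]
after 7 — deliver 1→0: n0:foll/t1/[p]
after 8 — deliver 0→1: ·
after 9 — deliver 1→2: n2:foll/t1/[p]
after 10 — deliver 2→1: ·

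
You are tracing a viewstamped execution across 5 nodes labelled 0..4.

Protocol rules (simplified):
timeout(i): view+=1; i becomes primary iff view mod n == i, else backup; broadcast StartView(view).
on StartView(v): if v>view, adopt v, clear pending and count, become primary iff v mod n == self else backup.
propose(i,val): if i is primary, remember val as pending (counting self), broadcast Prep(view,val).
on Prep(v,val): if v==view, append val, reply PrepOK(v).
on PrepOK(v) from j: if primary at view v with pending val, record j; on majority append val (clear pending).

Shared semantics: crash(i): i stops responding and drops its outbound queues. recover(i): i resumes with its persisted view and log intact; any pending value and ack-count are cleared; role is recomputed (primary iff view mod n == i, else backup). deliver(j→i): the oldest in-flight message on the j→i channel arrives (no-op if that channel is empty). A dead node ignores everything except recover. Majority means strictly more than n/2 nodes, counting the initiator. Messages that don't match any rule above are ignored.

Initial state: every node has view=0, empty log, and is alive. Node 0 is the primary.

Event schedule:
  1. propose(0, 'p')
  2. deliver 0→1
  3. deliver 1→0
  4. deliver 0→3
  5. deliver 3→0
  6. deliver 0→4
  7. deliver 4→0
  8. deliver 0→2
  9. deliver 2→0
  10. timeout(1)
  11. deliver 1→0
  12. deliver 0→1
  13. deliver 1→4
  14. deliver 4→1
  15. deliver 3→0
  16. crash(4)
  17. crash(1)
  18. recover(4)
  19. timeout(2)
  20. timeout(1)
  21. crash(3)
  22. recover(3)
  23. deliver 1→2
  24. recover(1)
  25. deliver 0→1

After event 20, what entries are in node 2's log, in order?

step 1 propose(0,'p'): —
step 2 deliver 0→1: 1={back,v=0,log=p}
step 3 deliver 1→0: —
step 4 deliver 0→3: 3={back,v=0,log=p}
step 5 deliver 3→0: 0={prim,v=0,log=p}
step 6 deliver 0→4: 4={back,v=0,log=p}
step 7 deliver 4→0: —
step 8 deliver 0→2: 2={back,v=0,log=p}
step 9 deliver 2→0: —
step 10 timeout(1): 1={prim,v=1,log=p}
step 11 deliver 1→0: 0={back,v=1,log=p}
step 12 deliver 0→1: —
step 13 deliver 1→4: 4={back,v=1,log=p}
step 14 deliver 4→1: —
step 15 deliver 3→0: —
step 16 crash(4): 4={✗back,v=1,log=p}
step 17 crash(1): 1={✗prim,v=1,log=p}
step 18 recover(4): 4={back,v=1,log=p}
step 19 timeout(2): 2={back,v=1,log=p}
step 20 timeout(1): —

p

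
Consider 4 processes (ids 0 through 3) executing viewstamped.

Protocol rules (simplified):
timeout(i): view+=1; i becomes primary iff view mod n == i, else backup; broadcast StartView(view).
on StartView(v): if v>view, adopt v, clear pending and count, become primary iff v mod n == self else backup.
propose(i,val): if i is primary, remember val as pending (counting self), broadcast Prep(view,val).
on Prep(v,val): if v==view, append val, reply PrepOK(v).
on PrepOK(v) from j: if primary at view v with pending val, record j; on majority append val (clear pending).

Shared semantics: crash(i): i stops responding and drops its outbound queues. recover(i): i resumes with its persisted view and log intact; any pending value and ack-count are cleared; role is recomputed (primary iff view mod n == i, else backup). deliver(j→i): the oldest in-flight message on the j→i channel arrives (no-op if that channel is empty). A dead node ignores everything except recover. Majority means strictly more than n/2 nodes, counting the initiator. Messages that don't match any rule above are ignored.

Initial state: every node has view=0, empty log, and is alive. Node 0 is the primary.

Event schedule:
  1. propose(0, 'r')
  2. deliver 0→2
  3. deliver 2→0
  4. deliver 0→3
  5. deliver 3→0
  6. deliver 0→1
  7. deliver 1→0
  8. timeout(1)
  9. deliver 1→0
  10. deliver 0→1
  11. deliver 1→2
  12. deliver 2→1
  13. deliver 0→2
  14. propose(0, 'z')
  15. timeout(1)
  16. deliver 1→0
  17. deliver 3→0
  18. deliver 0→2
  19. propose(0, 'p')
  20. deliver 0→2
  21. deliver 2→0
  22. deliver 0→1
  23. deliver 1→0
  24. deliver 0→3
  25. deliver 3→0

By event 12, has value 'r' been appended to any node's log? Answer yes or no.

yes

1. propose(0,'r'):  nop
2. deliver 0→2:  <2:back v0 r>
3. deliver 2→0:  nop
4. deliver 0→3:  <3:back v0 r>
5. deliver 3→0:  <0:prim v0 r>
6. deliver 0→1:  <1:back v0 r>
7. deliver 1→0:  nop
8. timeout(1):  <1:prim v1 r>
9. deliver 1→0:  <0:back v1 r>
10. deliver 0→1:  nop
11. deliver 1→2:  <2:back v1 r>
12. deliver 2→1:  nop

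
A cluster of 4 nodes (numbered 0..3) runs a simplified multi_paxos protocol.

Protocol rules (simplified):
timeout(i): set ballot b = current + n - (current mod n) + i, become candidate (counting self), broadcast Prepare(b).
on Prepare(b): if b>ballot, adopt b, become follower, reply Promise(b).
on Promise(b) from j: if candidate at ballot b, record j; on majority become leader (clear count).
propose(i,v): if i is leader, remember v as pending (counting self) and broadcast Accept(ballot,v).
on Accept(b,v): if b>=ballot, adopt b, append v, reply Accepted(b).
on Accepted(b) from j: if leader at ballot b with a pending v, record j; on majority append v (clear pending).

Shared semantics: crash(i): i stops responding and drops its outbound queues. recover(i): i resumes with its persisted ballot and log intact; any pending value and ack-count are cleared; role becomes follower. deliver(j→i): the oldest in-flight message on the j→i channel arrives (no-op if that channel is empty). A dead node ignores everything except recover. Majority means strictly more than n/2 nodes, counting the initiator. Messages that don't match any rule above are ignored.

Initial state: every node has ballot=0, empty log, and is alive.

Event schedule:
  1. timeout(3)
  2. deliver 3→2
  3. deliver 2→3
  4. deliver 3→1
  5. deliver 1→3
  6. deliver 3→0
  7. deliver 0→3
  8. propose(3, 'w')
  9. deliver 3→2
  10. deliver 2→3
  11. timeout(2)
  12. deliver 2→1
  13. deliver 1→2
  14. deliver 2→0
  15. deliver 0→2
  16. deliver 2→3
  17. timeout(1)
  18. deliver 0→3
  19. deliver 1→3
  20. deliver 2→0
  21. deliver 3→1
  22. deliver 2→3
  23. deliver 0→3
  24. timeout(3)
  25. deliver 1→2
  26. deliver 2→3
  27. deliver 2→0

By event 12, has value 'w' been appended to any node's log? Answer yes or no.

after 1 — timeout(3): n3:cand/b7/[-]
after 2 — deliver 3→2: n2:foll/b7/[-]
after 3 — deliver 2→3: ·
after 4 — deliver 3→1: n1:foll/b7/[-]
after 5 — deliver 1→3: n3:lead/b7/[-]
after 6 — deliver 3→0: n0:foll/b7/[-]
after 7 — deliver 0→3: ·
after 8 — propose(3,'w'): ·
after 9 — deliver 3→2: n2:foll/b7/[w]
after 10 — deliver 2→3: ·
after 11 — timeout(2): n2:cand/b10/[w]
after 12 — deliver 2→1: n1:foll/b10/[-]

yes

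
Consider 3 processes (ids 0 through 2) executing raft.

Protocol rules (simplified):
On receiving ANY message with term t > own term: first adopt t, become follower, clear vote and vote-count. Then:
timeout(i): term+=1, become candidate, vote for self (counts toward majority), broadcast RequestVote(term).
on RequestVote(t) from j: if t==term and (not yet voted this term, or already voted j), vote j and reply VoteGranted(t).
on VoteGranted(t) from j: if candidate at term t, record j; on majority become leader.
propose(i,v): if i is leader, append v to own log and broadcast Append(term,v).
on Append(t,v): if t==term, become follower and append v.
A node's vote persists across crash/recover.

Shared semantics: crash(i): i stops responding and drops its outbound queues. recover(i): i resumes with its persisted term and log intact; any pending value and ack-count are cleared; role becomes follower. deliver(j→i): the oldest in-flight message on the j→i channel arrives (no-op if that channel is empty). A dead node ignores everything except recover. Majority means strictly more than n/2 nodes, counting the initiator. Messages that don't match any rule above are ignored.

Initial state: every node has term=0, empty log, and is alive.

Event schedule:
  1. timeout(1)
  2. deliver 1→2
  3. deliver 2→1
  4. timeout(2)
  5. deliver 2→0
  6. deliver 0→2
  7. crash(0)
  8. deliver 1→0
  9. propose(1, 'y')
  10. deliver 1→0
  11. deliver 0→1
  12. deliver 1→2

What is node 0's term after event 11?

2

1. timeout(1):  <1:cand t1 ->
2. deliver 1→2:  <2:foll t1 ->
3. deliver 2→1:  <1:lead t1 ->
4. timeout(2):  <2:cand t2 ->
5. deliver 2→0:  <0:foll t2 ->
6. deliver 0→2:  <2:lead t2 ->
7. crash(0):  <0:✗foll t2 ->
8. deliver 1→0:  nop
9. propose(1,'y'):  <1:lead t1 y>
10. deliver 1→0:  nop
11. deliver 0→1:  nop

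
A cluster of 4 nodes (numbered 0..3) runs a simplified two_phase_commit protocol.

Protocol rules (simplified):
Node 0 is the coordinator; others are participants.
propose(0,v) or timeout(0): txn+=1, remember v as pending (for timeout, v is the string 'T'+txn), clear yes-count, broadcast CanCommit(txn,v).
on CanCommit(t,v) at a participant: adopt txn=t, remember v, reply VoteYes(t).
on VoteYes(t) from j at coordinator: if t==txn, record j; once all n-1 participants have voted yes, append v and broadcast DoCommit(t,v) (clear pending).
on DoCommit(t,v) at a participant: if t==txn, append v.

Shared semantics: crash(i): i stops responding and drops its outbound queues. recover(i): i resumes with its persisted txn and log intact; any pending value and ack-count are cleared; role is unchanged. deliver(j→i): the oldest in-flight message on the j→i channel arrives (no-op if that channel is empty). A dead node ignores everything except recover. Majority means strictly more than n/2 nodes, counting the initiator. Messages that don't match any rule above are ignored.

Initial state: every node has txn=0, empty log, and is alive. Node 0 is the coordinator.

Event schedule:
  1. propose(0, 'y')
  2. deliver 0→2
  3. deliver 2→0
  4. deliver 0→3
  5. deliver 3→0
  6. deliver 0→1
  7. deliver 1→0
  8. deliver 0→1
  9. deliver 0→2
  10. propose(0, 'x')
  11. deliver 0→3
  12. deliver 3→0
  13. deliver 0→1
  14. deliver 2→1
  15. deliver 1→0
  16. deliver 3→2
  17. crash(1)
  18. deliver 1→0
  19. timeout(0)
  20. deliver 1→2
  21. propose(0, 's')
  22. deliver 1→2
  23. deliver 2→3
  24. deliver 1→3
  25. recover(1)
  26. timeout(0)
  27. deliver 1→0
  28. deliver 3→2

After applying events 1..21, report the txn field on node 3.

1

after 1 — propose(0,'y'): n0:coor/t1/[-]
after 2 — deliver 0→2: n2:part/t1/[-]
after 3 — deliver 2→0: ·
after 4 — deliver 0→3: n3:part/t1/[-]
after 5 — deliver 3→0: ·
after 6 — deliver 0→1: n1:part/t1/[-]
after 7 — deliver 1→0: n0:coor/t1/[y]
after 8 — deliver 0→1: n1:part/t1/[y]
after 9 — deliver 0→2: n2:part/t1/[y]
after 10 — propose(0,'x'): n0:coor/t2/[y]
after 11 — deliver 0→3: n3:part/t1/[y]
after 12 — deliver 3→0: ·
after 13 — deliver 0→1: n1:part/t2/[y]
after 14 — deliver 2→1: ·
after 15 — deliver 1→0: ·
after 16 — deliver 3→2: ·
after 17 — crash(1): n1:✗part/t2/[y]
after 18 — deliver 1→0: ·
after 19 — timeout(0): n0:coor/t3/[y]
after 20 — deliver 1→2: ·
after 21 — propose(0,'s'): n0:coor/t4/[y]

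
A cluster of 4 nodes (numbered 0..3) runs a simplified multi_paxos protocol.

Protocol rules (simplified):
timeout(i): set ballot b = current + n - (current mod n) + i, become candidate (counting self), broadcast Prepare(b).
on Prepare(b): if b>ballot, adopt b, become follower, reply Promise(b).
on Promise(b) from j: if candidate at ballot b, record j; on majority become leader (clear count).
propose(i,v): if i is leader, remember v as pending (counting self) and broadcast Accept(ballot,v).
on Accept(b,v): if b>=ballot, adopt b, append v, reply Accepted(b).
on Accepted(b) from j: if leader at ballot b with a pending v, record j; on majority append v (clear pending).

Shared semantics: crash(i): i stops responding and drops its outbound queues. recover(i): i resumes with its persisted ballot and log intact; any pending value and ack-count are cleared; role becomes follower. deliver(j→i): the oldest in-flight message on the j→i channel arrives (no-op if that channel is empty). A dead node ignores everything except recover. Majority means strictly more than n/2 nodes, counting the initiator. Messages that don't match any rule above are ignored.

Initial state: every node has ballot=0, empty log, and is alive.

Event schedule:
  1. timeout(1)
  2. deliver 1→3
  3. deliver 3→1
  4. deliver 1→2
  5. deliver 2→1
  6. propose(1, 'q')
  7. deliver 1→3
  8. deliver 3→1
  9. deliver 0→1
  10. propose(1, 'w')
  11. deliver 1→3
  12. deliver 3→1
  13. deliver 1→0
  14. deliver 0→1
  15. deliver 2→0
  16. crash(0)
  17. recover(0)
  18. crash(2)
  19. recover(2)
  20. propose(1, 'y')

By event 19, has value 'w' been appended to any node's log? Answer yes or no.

1. timeout(1):  <1:cand b5 ->
2. deliver 1→3:  <3:foll b5 ->
3. deliver 3→1:  nop
4. deliver 1→2:  <2:foll b5 ->
5. deliver 2→1:  <1:lead b5 ->
6. propose(1,'q'):  nop
7. deliver 1→3:  <3:foll b5 q>
8. deliver 3→1:  nop
9. deliver 0→1:  nop
10. propose(1,'w'):  nop
11. deliver 1→3:  <3:foll b5 q,w>
12. deliver 3→1:  nop
13. deliver 1→0:  <0:foll b5 ->
14. deliver 0→1:  nop
15. deliver 2→0:  nop
16. crash(0):  <0:✗foll b5 ->
17. recover(0):  <0:foll b5 ->
18. crash(2):  <2:✗foll b5 ->
19. recover(2):  <2:foll b5 ->

yes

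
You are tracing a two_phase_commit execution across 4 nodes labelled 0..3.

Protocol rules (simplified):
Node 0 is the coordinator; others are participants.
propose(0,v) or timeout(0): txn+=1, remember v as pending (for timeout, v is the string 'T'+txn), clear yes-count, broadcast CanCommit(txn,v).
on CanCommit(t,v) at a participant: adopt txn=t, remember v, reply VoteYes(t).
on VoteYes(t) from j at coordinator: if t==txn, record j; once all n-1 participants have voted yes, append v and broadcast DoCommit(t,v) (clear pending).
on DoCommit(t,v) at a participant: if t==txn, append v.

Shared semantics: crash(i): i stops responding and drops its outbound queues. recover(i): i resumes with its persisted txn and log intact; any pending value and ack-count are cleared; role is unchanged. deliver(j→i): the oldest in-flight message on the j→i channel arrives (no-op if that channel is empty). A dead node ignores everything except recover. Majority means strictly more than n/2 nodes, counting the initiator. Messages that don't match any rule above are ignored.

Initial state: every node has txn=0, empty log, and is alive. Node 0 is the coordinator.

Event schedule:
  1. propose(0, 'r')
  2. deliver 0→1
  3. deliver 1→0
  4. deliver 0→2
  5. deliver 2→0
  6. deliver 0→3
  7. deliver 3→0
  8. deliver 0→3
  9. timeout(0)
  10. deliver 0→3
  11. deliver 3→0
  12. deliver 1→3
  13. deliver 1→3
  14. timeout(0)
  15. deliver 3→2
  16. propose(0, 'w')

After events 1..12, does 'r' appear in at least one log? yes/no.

step 1 propose(0,'r'): 0={coor,t=1,log=-}
step 2 deliver 0→1: 1={part,t=1,log=-}
step 3 deliver 1→0: —
step 4 deliver 0→2: 2={part,t=1,log=-}
step 5 deliver 2→0: —
step 6 deliver 0→3: 3={part,t=1,log=-}
step 7 deliver 3→0: 0={coor,t=1,log=r}
step 8 deliver 0→3: 3={part,t=1,log=r}
step 9 timeout(0): 0={coor,t=2,log=r}
step 10 deliver 0→3: 3={part,t=2,log=r}
step 11 deliver 3→0: —
step 12 deliver 1→3: —

yes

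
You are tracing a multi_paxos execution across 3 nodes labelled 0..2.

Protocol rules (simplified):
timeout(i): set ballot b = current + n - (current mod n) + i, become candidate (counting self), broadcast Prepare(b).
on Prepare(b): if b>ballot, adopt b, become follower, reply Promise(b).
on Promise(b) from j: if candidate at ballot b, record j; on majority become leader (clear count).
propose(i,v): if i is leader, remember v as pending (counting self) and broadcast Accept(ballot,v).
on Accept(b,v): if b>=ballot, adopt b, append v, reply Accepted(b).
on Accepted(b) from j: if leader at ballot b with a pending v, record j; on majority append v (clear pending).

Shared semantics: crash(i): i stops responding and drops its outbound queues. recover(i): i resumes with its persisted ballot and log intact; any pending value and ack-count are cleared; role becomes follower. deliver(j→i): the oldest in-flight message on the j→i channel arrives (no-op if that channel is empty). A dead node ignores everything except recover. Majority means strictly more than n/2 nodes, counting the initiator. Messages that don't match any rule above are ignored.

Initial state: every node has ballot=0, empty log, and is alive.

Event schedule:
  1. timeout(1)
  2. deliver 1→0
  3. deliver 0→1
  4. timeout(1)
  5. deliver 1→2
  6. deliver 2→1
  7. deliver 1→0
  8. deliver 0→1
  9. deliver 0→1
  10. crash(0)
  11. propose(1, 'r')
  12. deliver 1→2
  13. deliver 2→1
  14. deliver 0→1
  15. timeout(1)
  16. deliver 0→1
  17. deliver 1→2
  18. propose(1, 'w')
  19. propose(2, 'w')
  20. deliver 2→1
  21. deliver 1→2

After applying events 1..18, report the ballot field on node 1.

1. timeout(1):  <1:cand b4 ->
2. deliver 1→0:  <0:foll b4 ->
3. deliver 0→1:  <1:lead b4 ->
4. timeout(1):  <1:cand b7 ->
5. deliver 1→2:  <2:foll b4 ->
6. deliver 2→1:  nop
7. deliver 1→0:  <0:foll b7 ->
8. deliver 0→1:  <1:lead b7 ->
9. deliver 0→1:  nop
10. crash(0):  <0:✗foll b7 ->
11. propose(1,'r'):  nop
12. deliver 1→2:  <2:foll b7 ->
13. deliver 2→1:  nop
14. deliver 0→1:  nop
15. timeout(1):  <1:cand b10 ->
16. deliver 0→1:  nop
17. deliver 1→2:  <2:foll b7 r>
18. propose(1,'w'):  nop

10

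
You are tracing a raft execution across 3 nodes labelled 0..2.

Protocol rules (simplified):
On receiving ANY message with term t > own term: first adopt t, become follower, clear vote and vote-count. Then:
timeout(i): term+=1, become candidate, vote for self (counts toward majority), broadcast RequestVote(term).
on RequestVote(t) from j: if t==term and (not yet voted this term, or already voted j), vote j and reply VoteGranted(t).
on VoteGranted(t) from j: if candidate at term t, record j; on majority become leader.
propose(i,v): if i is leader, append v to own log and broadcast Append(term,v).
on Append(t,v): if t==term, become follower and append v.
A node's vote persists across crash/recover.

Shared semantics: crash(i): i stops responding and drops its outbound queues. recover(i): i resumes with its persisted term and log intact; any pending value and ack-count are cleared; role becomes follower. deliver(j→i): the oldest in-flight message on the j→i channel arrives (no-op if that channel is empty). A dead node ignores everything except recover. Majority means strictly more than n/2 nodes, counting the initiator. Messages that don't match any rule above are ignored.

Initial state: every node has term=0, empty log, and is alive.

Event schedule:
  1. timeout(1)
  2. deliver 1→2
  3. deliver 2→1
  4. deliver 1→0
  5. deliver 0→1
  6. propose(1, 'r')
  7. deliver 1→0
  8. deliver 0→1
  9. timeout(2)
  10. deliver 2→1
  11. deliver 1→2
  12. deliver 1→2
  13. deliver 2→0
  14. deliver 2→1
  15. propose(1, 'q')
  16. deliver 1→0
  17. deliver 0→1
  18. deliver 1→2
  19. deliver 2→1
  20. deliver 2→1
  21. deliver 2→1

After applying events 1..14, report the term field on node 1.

2

[1] timeout(1) → N1(cand t1 [-])
[2] deliver 1→2 → N2(foll t1 [-])
[3] deliver 2→1 → N1(lead t1 [-])
[4] deliver 1→0 → N0(foll t1 [-])
[5] deliver 0→1 → ∅
[6] propose(1,'r') → N1(lead t1 [r])
[7] deliver 1→0 → N0(foll t1 [r])
[8] deliver 0→1 → ∅
[9] timeout(2) → N2(cand t2 [-])
[10] deliver 2→1 → N1(foll t2 [r])
[11] deliver 1→2 → ∅
[12] deliver 1→2 → N2(lead t2 [-])
[13] deliver 2→0 → N0(foll t2 [r])
[14] deliver 2→1 → ∅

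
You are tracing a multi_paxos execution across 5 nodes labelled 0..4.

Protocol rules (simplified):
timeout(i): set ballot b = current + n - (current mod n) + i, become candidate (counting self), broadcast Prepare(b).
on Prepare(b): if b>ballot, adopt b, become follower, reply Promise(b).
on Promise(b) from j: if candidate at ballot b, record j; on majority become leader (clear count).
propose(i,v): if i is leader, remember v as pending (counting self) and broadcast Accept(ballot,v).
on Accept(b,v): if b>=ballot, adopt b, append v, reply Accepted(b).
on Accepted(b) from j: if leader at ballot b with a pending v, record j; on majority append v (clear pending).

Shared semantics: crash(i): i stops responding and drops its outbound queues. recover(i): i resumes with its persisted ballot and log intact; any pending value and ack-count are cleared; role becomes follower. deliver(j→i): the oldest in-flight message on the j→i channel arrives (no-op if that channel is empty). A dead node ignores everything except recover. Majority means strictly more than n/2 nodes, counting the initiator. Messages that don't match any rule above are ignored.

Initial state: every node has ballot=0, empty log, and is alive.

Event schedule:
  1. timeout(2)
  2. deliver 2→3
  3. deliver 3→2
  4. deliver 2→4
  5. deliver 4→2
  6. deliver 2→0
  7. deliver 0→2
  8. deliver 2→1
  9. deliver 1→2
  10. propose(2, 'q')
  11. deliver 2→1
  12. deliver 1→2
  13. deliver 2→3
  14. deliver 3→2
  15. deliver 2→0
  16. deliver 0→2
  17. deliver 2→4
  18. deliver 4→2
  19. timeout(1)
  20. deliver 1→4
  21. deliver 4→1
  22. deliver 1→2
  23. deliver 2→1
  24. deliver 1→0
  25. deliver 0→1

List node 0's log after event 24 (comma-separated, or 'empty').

q

[1] timeout(2) → N2(cand b7 [-])
[2] deliver 2→3 → N3(foll b7 [-])
[3] deliver 3→2 → ∅
[4] deliver 2→4 → N4(foll b7 [-])
[5] deliver 4→2 → N2(lead b7 [-])
[6] deliver 2→0 → N0(foll b7 [-])
[7] deliver 0→2 → ∅
[8] deliver 2→1 → N1(foll b7 [-])
[9] deliver 1→2 → ∅
[10] propose(2,'q') → ∅
[11] deliver 2→1 → N1(foll b7 [q])
[12] deliver 1→2 → ∅
[13] deliver 2→3 → N3(foll b7 [q])
[14] deliver 3→2 → N2(lead b7 [q])
[15] deliver 2→0 → N0(foll b7 [q])
[16] deliver 0→2 → ∅
[17] deliver 2→4 → N4(foll b7 [q])
[18] deliver 4→2 → ∅
[19] timeout(1) → N1(cand b11 [q])
[20] deliver 1→4 → N4(foll b11 [q])
[21] deliver 4→1 → ∅
[22] deliver 1→2 → N2(foll b11 [q])
[23] deliver 2→1 → N1(lead b11 [q])
[24] deliver 1→0 → N0(foll b11 [q])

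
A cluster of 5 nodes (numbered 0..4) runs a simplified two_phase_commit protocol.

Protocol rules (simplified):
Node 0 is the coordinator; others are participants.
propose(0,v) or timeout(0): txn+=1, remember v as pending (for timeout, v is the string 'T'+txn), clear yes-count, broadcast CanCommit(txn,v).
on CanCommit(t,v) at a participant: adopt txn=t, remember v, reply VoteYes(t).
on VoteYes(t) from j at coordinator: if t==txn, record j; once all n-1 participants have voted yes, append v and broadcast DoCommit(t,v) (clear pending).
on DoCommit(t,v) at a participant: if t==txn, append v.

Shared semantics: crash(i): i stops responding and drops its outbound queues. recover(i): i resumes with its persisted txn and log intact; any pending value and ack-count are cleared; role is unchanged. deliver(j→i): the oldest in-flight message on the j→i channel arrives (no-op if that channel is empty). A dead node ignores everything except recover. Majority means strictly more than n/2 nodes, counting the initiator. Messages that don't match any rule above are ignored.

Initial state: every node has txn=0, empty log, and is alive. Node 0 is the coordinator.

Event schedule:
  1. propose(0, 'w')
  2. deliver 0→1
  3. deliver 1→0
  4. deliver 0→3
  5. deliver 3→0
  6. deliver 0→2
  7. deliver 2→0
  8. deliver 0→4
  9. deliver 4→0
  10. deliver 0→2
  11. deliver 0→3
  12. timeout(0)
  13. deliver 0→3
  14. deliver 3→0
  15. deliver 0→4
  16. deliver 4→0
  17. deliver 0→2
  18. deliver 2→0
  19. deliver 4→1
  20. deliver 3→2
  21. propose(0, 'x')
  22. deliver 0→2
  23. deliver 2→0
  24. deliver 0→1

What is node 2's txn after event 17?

after 1 — propose(0,'w'): n0:coor/t1/[-]
after 2 — deliver 0→1: n1:part/t1/[-]
after 3 — deliver 1→0: ·
after 4 — deliver 0→3: n3:part/t1/[-]
after 5 — deliver 3→0: ·
after 6 — deliver 0→2: n2:part/t1/[-]
after 7 — deliver 2→0: ·
after 8 — deliver 0→4: n4:part/t1/[-]
after 9 — deliver 4→0: n0:coor/t1/[w]
after 10 — deliver 0→2: n2:part/t1/[w]
after 11 — deliver 0→3: n3:part/t1/[w]
after 12 — timeout(0): n0:coor/t2/[w]
after 13 — deliver 0→3: n3:part/t2/[w]
after 14 — deliver 3→0: ·
after 15 — deliver 0→4: n4:part/t1/[w]
after 16 — deliver 4→0: ·
after 17 — deliver 0→2: n2:part/t2/[w]

2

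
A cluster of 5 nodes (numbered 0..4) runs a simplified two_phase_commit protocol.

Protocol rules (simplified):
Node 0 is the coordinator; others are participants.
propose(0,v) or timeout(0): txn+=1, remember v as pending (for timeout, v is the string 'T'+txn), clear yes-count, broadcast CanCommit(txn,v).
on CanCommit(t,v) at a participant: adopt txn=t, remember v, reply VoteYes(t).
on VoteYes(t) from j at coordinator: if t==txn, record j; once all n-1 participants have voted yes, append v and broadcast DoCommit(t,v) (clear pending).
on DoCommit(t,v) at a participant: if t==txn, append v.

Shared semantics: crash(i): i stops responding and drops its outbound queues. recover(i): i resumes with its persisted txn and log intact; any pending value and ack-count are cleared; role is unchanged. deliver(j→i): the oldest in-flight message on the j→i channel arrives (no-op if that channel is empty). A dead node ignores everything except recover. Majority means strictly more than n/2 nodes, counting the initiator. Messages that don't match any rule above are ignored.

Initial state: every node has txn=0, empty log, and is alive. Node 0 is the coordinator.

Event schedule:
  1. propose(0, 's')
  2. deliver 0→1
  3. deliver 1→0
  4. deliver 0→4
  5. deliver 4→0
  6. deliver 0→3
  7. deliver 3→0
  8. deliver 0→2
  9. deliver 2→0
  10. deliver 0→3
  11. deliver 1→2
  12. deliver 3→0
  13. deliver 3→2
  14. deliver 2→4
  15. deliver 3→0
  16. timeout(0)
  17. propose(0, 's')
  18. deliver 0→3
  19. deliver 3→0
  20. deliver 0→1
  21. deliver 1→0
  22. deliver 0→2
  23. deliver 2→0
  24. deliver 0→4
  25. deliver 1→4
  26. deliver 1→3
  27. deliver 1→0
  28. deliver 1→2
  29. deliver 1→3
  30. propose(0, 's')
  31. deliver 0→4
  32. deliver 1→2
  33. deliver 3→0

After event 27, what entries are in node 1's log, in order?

s

[1] propose(0,'s') → N0(coor t1 [-])
[2] deliver 0→1 → N1(part t1 [-])
[3] deliver 1→0 → ∅
[4] deliver 0→4 → N4(part t1 [-])
[5] deliver 4→0 → ∅
[6] deliver 0→3 → N3(part t1 [-])
[7] deliver 3→0 → ∅
[8] deliver 0→2 → N2(part t1 [-])
[9] deliver 2→0 → N0(coor t1 [s])
[10] deliver 0→3 → N3(part t1 [s])
[11] deliver 1→2 → ∅
[12] deliver 3→0 → ∅
[13] deliver 3→2 → ∅
[14] deliver 2→4 → ∅
[15] deliver 3→0 → ∅
[16] timeout(0) → N0(coor t2 [s])
[17] propose(0,'s') → N0(coor t3 [s])
[18] deliver 0→3 → N3(part t2 [s])
[19] deliver 3→0 → ∅
[20] deliver 0→1 → N1(part t1 [s])
[21] deliver 1→0 → ∅
[22] deliver 0→2 → N2(part t1 [s])
[23] deliver 2→0 → ∅
[24] deliver 0→4 → N4(part t1 [s])
[25] deliver 1→4 → ∅
[26] deliver 1→3 → ∅
[27] deliver 1→0 → ∅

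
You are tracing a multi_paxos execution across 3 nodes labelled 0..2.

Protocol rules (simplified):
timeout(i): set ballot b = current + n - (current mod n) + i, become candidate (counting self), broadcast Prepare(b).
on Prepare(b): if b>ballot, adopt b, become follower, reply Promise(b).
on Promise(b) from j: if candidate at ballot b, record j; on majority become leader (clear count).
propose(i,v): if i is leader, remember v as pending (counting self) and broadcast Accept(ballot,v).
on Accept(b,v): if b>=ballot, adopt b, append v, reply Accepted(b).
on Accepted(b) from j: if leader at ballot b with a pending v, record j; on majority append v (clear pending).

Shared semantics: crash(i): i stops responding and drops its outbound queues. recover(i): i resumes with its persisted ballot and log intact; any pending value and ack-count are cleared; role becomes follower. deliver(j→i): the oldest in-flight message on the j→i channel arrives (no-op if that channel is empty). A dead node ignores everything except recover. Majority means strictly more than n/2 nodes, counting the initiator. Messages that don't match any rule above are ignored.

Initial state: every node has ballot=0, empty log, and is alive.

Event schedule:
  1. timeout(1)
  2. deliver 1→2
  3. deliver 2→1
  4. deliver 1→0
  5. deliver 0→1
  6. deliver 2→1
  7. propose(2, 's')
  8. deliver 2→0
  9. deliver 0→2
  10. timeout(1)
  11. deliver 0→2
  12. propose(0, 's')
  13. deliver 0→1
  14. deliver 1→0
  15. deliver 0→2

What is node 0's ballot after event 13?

4

[1] timeout(1) → N1(cand b4 [-])
[2] deliver 1→2 → N2(foll b4 [-])
[3] deliver 2→1 → N1(lead b4 [-])
[4] deliver 1→0 → N0(foll b4 [-])
[5] deliver 0→1 → ∅
[6] deliver 2→1 → ∅
[7] propose(2,'s') → ∅
[8] deliver 2→0 → ∅
[9] deliver 0→2 → ∅
[10] timeout(1) → N1(cand b7 [-])
[11] deliver 0→2 → ∅
[12] propose(0,'s') → ∅
[13] deliver 0→1 → ∅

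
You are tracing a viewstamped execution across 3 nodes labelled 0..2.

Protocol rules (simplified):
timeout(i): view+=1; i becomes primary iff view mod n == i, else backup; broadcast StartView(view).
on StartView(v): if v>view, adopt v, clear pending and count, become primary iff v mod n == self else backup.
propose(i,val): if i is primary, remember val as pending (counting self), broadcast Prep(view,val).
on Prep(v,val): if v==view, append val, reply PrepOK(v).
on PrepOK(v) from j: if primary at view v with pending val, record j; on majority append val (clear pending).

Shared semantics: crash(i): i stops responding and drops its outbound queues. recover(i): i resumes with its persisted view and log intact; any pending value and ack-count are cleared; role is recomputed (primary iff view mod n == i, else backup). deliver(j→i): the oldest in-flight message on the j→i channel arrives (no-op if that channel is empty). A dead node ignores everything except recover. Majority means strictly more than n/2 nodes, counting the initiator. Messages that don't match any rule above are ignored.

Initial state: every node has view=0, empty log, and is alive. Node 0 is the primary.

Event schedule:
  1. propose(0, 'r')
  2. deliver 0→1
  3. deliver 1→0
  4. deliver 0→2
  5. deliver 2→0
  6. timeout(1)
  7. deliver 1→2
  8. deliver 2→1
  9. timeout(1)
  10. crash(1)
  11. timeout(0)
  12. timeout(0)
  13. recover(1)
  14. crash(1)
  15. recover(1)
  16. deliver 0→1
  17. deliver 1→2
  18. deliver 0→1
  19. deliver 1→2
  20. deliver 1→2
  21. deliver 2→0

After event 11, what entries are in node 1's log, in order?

step 1 propose(0,'r'): —
step 2 deliver 0→1: 1={back,v=0,log=r}
step 3 deliver 1→0: 0={prim,v=0,log=r}
step 4 deliver 0→2: 2={back,v=0,log=r}
step 5 deliver 2→0: —
step 6 timeout(1): 1={prim,v=1,log=r}
step 7 deliver 1→2: 2={back,v=1,log=r}
step 8 deliver 2→1: —
step 9 timeout(1): 1={back,v=2,log=r}
step 10 crash(1): 1={✗back,v=2,log=r}
step 11 timeout(0): 0={back,v=1,log=r}

r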